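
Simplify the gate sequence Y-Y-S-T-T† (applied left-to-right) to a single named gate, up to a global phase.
S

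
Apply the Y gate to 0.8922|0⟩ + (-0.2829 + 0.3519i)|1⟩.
(0.3519 + 0.2829i)|0⟩ + 0.8922i|1⟩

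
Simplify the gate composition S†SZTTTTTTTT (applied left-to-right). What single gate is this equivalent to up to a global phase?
Z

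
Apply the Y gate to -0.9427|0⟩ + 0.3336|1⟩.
-0.3336i|0⟩ - 0.9427i|1⟩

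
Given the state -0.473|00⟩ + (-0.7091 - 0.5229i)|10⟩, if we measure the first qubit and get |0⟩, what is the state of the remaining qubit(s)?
-|0⟩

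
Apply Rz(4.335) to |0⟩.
(-0.5619 - 0.8272i)|0⟩

Rz(4.335) = [[e^(−iθ/2), 0], [0, e^(iθ/2)]] with e^(±iθ/2) = cos(θ/2) ± i·sin(θ/2); θ = 4.335, cos(θ/2) ≈ -0.561919, sin(θ/2) ≈ 0.827192.
With a = amp(|0⟩) = 1 and b = amp(|1⟩) = 0:
new amp(|0⟩) = (-0.561919 - 0.827192i)·a = (-0.5619 - 0.8272i)
new amp(|1⟩) = (-0.561919 + 0.827192i)·b = 0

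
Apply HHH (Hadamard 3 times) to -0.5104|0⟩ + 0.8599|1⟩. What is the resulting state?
0.2471|0⟩ - 0.9689|1⟩

H² = I, so H^3 = H: a single Hadamard. With (a, b) = (-0.5104, 0.8599), H gives ((a + b)/√2, (a − b)/√2) = (0.2471, -0.9689).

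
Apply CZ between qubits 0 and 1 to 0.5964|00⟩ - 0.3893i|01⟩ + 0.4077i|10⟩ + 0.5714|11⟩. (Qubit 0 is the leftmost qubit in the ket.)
0.5964|00⟩ - 0.3893i|01⟩ + 0.4077i|10⟩ - 0.5714|11⟩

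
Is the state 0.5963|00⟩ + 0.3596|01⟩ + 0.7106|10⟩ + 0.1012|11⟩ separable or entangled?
Entangled

Writing the state as a|00⟩ + b|01⟩ + c|10⟩ + d|11⟩, it is a product state iff ad − bc = 0.
Here (a, b, c, d) = (0.5963, 0.3596, 0.7106, 0.1012): ad − bc = (0.5963)(0.1012) − (0.3596)(0.7106) = -0.1952 ≠ 0, so the state is entangled.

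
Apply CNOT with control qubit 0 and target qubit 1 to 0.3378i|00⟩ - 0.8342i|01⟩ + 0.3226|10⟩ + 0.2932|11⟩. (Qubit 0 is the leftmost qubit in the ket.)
0.3378i|00⟩ - 0.8342i|01⟩ + 0.2932|10⟩ + 0.3226|11⟩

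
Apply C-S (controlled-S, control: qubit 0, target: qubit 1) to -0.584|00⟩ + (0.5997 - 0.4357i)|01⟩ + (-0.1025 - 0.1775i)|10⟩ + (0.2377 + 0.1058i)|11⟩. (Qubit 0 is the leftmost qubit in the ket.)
-0.584|00⟩ + (0.5997 - 0.4357i)|01⟩ + (-0.1025 - 0.1775i)|10⟩ + (-0.1058 + 0.2377i)|11⟩

C-S leaves the control-|0⟩ kets |00⟩, |01⟩ unchanged and applies S to qubit 1 on the control-|1⟩ pair (|10⟩, |11⟩).
S = [[1, 0], [0, i]].
With a = amp(|10⟩) = (-0.1025 - 0.1775i) and b = amp(|11⟩) = (0.2377 + 0.1058i):
new amp(|10⟩) = (1)·a = (-0.1025 - 0.1775i)
new amp(|11⟩) = (i)·b = (-0.1058 + 0.2377i)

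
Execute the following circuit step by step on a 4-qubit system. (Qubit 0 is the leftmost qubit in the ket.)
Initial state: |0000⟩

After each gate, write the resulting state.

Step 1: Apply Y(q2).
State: i|0010⟩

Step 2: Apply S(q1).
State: i|0010⟩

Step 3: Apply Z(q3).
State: i|0010⟩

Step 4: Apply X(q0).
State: i|1010⟩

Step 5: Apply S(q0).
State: -|1010⟩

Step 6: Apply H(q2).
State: -1/√2|1000⟩ + 1/√2|1010⟩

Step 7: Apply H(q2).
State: -|1010⟩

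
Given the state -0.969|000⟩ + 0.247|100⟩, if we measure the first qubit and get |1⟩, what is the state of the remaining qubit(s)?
|00⟩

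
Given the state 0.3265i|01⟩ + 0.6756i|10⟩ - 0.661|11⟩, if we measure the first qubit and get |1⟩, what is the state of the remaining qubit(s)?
0.7148i|0⟩ - 0.6993|1⟩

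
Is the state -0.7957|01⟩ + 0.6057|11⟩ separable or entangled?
Separable

Writing the state as a|00⟩ + b|01⟩ + c|10⟩ + d|11⟩, it is a product state iff ad − bc = 0.
Here (a, b, c, d) = (0, -0.7957, 0, 0.6057): ad − bc = (0)(0.6057) − (-0.7957)(0) = 0, so the state is separable.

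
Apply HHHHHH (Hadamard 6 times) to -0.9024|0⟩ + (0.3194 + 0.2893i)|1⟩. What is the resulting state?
-0.9024|0⟩ + (0.3194 + 0.2893i)|1⟩

H² = I, so an even number of Hadamards cancels: H^6 = I and the state is unchanged.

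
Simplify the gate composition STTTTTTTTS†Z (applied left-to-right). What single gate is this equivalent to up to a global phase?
Z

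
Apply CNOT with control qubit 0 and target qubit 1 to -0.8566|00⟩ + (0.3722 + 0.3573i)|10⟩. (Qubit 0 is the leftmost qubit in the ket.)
-0.8566|00⟩ + (0.3722 + 0.3573i)|11⟩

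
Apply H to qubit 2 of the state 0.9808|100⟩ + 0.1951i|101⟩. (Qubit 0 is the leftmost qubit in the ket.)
(0.6935 + 0.138i)|100⟩ + (0.6935 - 0.138i)|101⟩

H on qubit 2 mixes each pair of kets that differ only in qubit 2: amplitudes (a, b) of (|…0…⟩, |…1…⟩) become ((a + b)/√2, (a − b)/√2). Kets absent from the input have amplitude 0.
(|100⟩, |101⟩): (a, b) = (0.9808, 0.1951i) → ((0.6935 + 0.138i), (0.6935 - 0.138i))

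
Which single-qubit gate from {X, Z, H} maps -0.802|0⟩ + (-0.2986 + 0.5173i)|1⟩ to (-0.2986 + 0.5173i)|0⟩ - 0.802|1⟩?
X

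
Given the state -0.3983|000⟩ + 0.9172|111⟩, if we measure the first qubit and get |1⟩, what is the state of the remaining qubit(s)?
|11⟩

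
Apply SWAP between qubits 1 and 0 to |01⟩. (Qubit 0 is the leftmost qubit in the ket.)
|10⟩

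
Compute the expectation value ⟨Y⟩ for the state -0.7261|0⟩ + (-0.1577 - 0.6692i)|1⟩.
0.9718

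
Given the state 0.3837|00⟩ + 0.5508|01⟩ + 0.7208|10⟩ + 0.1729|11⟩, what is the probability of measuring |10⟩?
0.5196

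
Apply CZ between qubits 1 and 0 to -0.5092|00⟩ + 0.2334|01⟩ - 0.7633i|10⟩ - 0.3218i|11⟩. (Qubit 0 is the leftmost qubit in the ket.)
-0.5092|00⟩ + 0.2334|01⟩ - 0.7633i|10⟩ + 0.3218i|11⟩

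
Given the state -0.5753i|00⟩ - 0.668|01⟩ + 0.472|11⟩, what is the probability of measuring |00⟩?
0.331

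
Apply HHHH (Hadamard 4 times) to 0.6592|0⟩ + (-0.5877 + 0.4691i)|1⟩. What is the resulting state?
0.6592|0⟩ + (-0.5877 + 0.4691i)|1⟩

H² = I, so an even number of Hadamards cancels: H^4 = I and the state is unchanged.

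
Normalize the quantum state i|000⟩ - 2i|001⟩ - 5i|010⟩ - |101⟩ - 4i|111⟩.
0.1459i|000⟩ - 0.2917i|001⟩ - 0.7293i|010⟩ - 0.1459|101⟩ - 0.5835i|111⟩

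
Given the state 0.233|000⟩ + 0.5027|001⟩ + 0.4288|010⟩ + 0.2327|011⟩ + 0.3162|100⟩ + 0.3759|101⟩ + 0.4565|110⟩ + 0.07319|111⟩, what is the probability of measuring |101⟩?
0.1413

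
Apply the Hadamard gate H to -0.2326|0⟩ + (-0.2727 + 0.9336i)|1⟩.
(-0.3573 + 0.6602i)|0⟩ + (0.02835 - 0.6602i)|1⟩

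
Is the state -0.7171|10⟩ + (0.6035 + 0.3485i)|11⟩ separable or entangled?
Separable

Writing the state as a|00⟩ + b|01⟩ + c|10⟩ + d|11⟩, it is a product state iff ad − bc = 0.
Here (a, b, c, d) = (0, 0, -0.7171, (0.6035 + 0.3485i)): ad − bc = (0)(0.6035 + 0.3485i) − (0)(-0.7171) = 0, so the state is separable.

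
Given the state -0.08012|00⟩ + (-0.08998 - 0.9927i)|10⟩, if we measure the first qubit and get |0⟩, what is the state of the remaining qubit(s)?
-|0⟩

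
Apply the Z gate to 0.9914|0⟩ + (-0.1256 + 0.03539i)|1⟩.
0.9914|0⟩ + (0.1256 - 0.03539i)|1⟩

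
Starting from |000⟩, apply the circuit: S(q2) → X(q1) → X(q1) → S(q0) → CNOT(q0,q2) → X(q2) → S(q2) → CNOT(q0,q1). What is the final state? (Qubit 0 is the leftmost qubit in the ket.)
i|001⟩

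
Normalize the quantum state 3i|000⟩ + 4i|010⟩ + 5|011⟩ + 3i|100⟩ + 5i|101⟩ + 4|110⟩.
0.3i|000⟩ + 0.4i|010⟩ + 1/2|011⟩ + 0.3i|100⟩ + (1/2)i|101⟩ + 0.4|110⟩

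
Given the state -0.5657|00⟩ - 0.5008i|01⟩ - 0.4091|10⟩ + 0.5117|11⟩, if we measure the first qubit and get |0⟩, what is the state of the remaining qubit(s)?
-0.7488|0⟩ - 0.6629i|1⟩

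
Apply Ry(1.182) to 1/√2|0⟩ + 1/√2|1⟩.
0.1932|0⟩ + 0.9812|1⟩

Ry(1.182) = [[cos(θ/2), −sin(θ/2)], [sin(θ/2), cos(θ/2)]]; θ = 1.182, cos(θ/2) ≈ 0.830384, sin(θ/2) ≈ 0.557192.
With a = amp(|0⟩) = 1/√2 and b = amp(|1⟩) = 1/√2:
new amp(|0⟩) = (0.830384)·a + (-0.557192)·b = 0.1932
new amp(|1⟩) = (0.557192)·a + (0.830384)·b = 0.9812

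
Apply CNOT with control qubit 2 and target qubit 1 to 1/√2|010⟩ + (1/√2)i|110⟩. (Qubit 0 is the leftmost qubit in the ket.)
1/√2|010⟩ + (1/√2)i|110⟩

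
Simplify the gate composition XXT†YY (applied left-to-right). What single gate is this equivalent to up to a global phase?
T†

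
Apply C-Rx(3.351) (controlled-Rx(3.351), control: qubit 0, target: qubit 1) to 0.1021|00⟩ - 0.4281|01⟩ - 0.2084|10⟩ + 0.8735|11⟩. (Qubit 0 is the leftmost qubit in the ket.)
0.1021|00⟩ - 0.4281|01⟩ + (0.02178 - 0.8687i)|10⟩ + (-0.09129 + 0.2073i)|11⟩

C-Rx(3.351) leaves the control-|0⟩ kets |00⟩, |01⟩ unchanged and applies Rx(3.351) to qubit 1 on the control-|1⟩ pair (|10⟩, |11⟩).
Rx(3.351) = [[cos(θ/2), −i·sin(θ/2)], [−i·sin(θ/2), cos(θ/2)]]; θ = 3.351, cos(θ/2) ≈ -0.104512, sin(θ/2) ≈ 0.994524.
With a = amp(|10⟩) = -0.2084 and b = amp(|11⟩) = 0.8735:
new amp(|10⟩) = (-0.104512)·a + (-0.994524i)·b = (0.02178 - 0.8687i)
new amp(|11⟩) = (-0.994524i)·a + (-0.104512)·b = (-0.09129 + 0.2073i)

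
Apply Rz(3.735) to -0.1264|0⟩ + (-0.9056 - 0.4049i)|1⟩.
(0.03696 + 0.1209i)|0⟩ + (0.652 - 0.7476i)|1⟩

Rz(3.735) = [[e^(−iθ/2), 0], [0, e^(iθ/2)]] with e^(±iθ/2) = cos(θ/2) ± i·sin(θ/2); θ = 3.735, cos(θ/2) ≈ -0.29237, sin(θ/2) ≈ 0.956305.
With a = amp(|0⟩) = -0.1264 and b = amp(|1⟩) = (-0.9056 - 0.4049i):
new amp(|0⟩) = (-0.29237 - 0.956305i)·a = (0.03696 + 0.1209i)
new amp(|1⟩) = (-0.29237 + 0.956305i)·b = (0.652 - 0.7476i)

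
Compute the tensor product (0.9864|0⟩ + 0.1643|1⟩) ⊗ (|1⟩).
0.9864|01⟩ + 0.1643|11⟩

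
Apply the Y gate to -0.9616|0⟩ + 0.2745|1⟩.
-0.2745i|0⟩ - 0.9616i|1⟩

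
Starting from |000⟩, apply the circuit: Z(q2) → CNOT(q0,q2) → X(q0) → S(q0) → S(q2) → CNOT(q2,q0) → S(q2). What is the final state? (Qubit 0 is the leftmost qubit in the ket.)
i|100⟩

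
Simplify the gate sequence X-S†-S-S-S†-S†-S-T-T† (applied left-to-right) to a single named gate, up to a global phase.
X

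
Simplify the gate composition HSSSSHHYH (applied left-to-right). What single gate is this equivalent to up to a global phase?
Y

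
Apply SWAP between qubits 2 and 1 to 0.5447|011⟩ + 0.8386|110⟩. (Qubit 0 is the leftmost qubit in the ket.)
0.5447|011⟩ + 0.8386|101⟩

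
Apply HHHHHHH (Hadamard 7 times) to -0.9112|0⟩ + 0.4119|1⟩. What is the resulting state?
-0.3531|0⟩ - 0.9356|1⟩

H² = I, so H^7 = H: a single Hadamard. With (a, b) = (-0.9112, 0.4119), H gives ((a + b)/√2, (a − b)/√2) = (-0.3531, -0.9356).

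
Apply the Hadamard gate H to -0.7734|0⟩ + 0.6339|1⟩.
-0.09864|0⟩ - 0.9951|1⟩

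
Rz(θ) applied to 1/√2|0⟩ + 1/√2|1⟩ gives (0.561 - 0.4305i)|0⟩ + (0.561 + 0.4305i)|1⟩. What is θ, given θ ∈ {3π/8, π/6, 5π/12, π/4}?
5π/12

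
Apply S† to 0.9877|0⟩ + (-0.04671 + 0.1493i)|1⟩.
0.9877|0⟩ + (0.1493 + 0.04671i)|1⟩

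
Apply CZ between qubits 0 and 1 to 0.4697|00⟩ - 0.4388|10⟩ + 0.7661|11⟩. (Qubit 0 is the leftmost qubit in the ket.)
0.4697|00⟩ - 0.4388|10⟩ - 0.7661|11⟩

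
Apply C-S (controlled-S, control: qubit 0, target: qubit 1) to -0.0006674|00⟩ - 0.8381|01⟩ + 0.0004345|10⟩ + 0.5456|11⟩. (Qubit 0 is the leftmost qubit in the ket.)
-0.0006674|00⟩ - 0.8381|01⟩ + 0.0004345|10⟩ + 0.5456i|11⟩

C-S leaves the control-|0⟩ kets |00⟩, |01⟩ unchanged and applies S to qubit 1 on the control-|1⟩ pair (|10⟩, |11⟩).
S = [[1, 0], [0, i]].
With a = amp(|10⟩) = 0.0004345 and b = amp(|11⟩) = 0.5456:
new amp(|10⟩) = (1)·a = 0.0004345
new amp(|11⟩) = (i)·b = 0.5456i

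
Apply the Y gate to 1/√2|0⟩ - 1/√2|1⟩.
(1/√2)i|0⟩ + (1/√2)i|1⟩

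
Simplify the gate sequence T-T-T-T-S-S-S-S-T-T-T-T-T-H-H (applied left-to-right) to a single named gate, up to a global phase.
T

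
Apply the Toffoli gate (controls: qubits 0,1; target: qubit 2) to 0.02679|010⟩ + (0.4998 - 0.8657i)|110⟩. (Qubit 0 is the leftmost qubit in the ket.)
0.02679|010⟩ + (0.4998 - 0.8657i)|111⟩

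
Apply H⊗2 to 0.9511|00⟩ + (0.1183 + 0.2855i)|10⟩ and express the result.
(0.5347 + 0.1428i)|00⟩ + (0.5347 + 0.1428i)|01⟩ + (0.4164 - 0.1428i)|10⟩ + (0.4164 - 0.1428i)|11⟩

H⊗2 gives amp(|y⟩) = (1/2) Σ_x (−1)^(x·y) amp(|x⟩), where x·y is the number of positions in which both x and y have a 1.
|00⟩: (0.9511 + (0.1183 + 0.2855i))/2 = (0.5347 + 0.1428i)
|01⟩: (0.9511 + (0.1183 + 0.2855i))/2 = (0.5347 + 0.1428i)
|10⟩: (0.9511 - (0.1183 + 0.2855i))/2 = (0.4164 - 0.1428i)
|11⟩: (0.9511 - (0.1183 + 0.2855i))/2 = (0.4164 - 0.1428i)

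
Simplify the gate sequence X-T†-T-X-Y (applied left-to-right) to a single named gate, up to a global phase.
Y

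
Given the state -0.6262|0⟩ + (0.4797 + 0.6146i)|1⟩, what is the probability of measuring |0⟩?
0.3921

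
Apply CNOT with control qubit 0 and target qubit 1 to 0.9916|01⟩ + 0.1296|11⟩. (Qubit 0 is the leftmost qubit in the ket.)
0.9916|01⟩ + 0.1296|10⟩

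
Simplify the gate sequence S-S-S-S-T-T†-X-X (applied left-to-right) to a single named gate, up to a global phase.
I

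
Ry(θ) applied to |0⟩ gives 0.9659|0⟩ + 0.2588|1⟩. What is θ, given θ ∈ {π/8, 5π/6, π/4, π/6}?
π/6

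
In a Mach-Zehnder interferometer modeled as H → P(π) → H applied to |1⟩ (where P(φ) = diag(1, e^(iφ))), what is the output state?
|0⟩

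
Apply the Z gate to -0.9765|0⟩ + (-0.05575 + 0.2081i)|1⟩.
-0.9765|0⟩ + (0.05575 - 0.2081i)|1⟩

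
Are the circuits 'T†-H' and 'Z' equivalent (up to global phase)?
No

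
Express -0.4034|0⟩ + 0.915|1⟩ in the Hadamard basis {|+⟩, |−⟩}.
0.3618|+⟩ - 0.9322|−⟩

With |ψ⟩ = α|0⟩ + β|1⟩, the Hadamard-basis coefficients are ⟨+|ψ⟩ = (α + β)/√2 and ⟨−|ψ⟩ = (α − β)/√2.
Here α = -0.4034, β = 0.915: (α + β)/√2 = 0.3618, (α − β)/√2 = -0.9322.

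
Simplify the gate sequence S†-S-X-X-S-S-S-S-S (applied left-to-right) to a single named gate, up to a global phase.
S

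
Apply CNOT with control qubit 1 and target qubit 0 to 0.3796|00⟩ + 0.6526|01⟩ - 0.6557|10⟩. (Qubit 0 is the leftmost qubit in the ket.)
0.3796|00⟩ - 0.6557|10⟩ + 0.6526|11⟩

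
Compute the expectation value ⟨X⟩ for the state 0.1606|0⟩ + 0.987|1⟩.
0.317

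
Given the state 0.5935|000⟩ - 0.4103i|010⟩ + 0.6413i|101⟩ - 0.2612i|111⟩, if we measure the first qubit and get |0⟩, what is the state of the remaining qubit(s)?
0.8226|00⟩ - 0.5687i|10⟩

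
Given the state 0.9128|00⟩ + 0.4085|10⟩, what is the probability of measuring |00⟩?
0.8332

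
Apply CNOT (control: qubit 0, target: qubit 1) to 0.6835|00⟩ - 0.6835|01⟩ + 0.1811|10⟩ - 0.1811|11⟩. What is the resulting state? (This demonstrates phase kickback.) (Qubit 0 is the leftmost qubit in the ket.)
0.6835|00⟩ - 0.6835|01⟩ - 0.1811|10⟩ + 0.1811|11⟩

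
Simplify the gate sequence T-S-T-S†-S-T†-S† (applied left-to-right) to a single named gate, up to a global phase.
T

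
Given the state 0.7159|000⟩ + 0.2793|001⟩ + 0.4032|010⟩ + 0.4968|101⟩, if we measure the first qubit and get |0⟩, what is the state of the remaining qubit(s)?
0.825|00⟩ + 0.3218|01⟩ + 0.4646|10⟩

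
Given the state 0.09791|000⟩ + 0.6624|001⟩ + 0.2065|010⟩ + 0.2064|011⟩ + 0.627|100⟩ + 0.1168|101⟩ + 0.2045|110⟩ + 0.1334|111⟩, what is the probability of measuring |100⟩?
0.3931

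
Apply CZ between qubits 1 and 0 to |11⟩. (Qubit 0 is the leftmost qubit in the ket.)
-|11⟩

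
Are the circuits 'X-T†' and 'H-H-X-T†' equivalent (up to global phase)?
Yes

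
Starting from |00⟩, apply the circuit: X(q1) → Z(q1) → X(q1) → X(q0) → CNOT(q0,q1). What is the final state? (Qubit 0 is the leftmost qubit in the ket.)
-|11⟩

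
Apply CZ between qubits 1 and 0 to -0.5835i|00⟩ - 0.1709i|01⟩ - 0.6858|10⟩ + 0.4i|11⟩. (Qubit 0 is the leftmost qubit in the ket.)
-0.5835i|00⟩ - 0.1709i|01⟩ - 0.6858|10⟩ - 0.4i|11⟩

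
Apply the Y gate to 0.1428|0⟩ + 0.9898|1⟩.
-0.9898i|0⟩ + 0.1428i|1⟩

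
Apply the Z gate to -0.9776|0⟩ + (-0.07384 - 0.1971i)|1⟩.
-0.9776|0⟩ + (0.07384 + 0.1971i)|1⟩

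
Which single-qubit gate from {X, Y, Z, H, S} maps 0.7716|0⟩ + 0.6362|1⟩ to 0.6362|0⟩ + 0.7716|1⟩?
X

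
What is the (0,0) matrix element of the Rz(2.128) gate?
(0.4854 - 0.8743i)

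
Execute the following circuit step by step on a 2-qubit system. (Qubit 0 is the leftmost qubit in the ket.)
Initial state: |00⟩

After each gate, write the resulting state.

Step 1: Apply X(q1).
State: |01⟩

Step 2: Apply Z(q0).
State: |01⟩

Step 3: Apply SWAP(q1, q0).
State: |10⟩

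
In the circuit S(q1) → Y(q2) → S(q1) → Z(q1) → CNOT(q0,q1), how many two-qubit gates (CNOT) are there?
1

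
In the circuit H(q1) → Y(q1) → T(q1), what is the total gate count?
3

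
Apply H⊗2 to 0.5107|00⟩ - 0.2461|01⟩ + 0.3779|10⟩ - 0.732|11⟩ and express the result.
-0.04475|00⟩ + 0.9334|01⟩ + 0.3094|10⟩ - 0.1766|11⟩

H⊗2 gives amp(|y⟩) = (1/2) Σ_x (−1)^(x·y) amp(|x⟩), where x·y is the number of positions in which both x and y have a 1.
|00⟩: (0.5107 - 0.2461 + 0.3779 - 0.732)/2 = -0.04475
|01⟩: (0.5107 + 0.2461 + 0.3779 + 0.732)/2 = 0.9334
|10⟩: (0.5107 - 0.2461 - 0.3779 + 0.732)/2 = 0.3094
|11⟩: (0.5107 + 0.2461 - 0.3779 - 0.732)/2 = -0.1766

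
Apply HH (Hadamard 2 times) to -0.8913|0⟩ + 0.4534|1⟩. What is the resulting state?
-0.8913|0⟩ + 0.4534|1⟩

H² = I, so an even number of Hadamards cancels: H^2 = I and the state is unchanged.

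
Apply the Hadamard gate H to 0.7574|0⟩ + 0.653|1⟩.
0.9973|0⟩ + 0.07382|1⟩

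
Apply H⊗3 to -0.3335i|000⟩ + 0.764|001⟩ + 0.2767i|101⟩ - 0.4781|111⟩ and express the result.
(0.1011 - 0.02008i)|000⟩ + (-0.1011 - 0.2157i)|001⟩ + (0.4391 - 0.02008i)|010⟩ + (-0.4391 - 0.2157i)|011⟩ + (0.4391 - 0.2157i)|100⟩ + (-0.4391 - 0.02008i)|101⟩ + (0.1011 - 0.2157i)|110⟩ + (-0.1011 - 0.02008i)|111⟩

H⊗3 gives amp(|y⟩) = (1/2√2) Σ_x (−1)^(x·y) amp(|x⟩), where x·y is the number of positions in which both x and y have a 1.
|000⟩: (-0.3335i + 0.764 + 0.2767i - 0.4781)/(2√2) = (0.1011 - 0.02008i)
|001⟩: (-0.3335i - 0.764 - 0.2767i + 0.4781)/(2√2) = (-0.1011 - 0.2157i)
|010⟩: (-0.3335i + 0.764 + 0.2767i + 0.4781)/(2√2) = (0.4391 - 0.02008i)
|011⟩: (-0.3335i - 0.764 - 0.2767i - 0.4781)/(2√2) = (-0.4391 - 0.2157i)
|100⟩: (-0.3335i + 0.764 - 0.2767i + 0.4781)/(2√2) = (0.4391 - 0.2157i)
|101⟩: (-0.3335i - 0.764 + 0.2767i - 0.4781)/(2√2) = (-0.4391 - 0.02008i)
|110⟩: (-0.3335i + 0.764 - 0.2767i - 0.4781)/(2√2) = (0.1011 - 0.2157i)
|111⟩: (-0.3335i - 0.764 + 0.2767i + 0.4781)/(2√2) = (-0.1011 - 0.02008i)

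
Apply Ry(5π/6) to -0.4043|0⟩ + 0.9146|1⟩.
-0.9881|0⟩ - 0.1538|1⟩

Ry(5π/6) = [[cos(θ/2), −sin(θ/2)], [sin(θ/2), cos(θ/2)]]; θ = 5π/6, cos(θ/2) ≈ 0.258819, sin(θ/2) ≈ 0.965926.
With a = amp(|0⟩) = -0.4043 and b = amp(|1⟩) = 0.9146:
new amp(|0⟩) = (0.258819)·a + (-0.965926)·b = -0.9881
new amp(|1⟩) = (0.965926)·a + (0.258819)·b = -0.1538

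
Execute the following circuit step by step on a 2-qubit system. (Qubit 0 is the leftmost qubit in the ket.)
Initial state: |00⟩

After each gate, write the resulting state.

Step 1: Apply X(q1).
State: |01⟩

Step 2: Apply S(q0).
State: |01⟩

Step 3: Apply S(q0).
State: |01⟩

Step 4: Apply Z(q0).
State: |01⟩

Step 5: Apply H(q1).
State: 1/√2|00⟩ - 1/√2|01⟩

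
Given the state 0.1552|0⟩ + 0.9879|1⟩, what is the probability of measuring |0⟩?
0.02409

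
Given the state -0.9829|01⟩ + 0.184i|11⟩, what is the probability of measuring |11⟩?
0.03386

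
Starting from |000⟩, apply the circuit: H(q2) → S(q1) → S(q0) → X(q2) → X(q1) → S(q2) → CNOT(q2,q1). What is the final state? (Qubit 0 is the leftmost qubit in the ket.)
(1/√2)i|001⟩ + 1/√2|010⟩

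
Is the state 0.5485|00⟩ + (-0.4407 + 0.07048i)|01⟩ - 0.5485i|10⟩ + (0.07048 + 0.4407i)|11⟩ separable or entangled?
Separable

Writing the state as a|00⟩ + b|01⟩ + c|10⟩ + d|11⟩, it is a product state iff ad − bc = 0.
Here (a, b, c, d) = (0.5485, (-0.4407 + 0.07048i), -0.5485i, (0.07048 + 0.4407i)): ad − bc = (0.5485)(0.07048 + 0.4407i) − (-0.4407 + 0.07048i)(-0.5485i) = 0, so the state is separable.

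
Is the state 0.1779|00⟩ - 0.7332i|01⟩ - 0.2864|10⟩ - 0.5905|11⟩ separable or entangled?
Entangled

Writing the state as a|00⟩ + b|01⟩ + c|10⟩ + d|11⟩, it is a product state iff ad − bc = 0.
Here (a, b, c, d) = (0.1779, -0.7332i, -0.2864, -0.5905): ad − bc = (0.1779)(-0.5905) − (-0.7332i)(-0.2864) = (-0.105 - 0.21i) ≠ 0, so the state is entangled.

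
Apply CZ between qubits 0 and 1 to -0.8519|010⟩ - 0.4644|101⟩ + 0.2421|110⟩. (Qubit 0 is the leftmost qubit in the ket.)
-0.8519|010⟩ - 0.4644|101⟩ - 0.2421|110⟩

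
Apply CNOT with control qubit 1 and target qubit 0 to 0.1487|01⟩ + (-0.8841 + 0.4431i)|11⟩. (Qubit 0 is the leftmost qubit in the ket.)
(-0.8841 + 0.4431i)|01⟩ + 0.1487|11⟩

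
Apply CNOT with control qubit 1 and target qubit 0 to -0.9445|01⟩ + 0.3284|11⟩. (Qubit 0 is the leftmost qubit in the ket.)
0.3284|01⟩ - 0.9445|11⟩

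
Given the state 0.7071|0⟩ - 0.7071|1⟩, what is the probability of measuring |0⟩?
0.5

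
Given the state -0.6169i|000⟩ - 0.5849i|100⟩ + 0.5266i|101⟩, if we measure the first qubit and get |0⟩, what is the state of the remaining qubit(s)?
-i|00⟩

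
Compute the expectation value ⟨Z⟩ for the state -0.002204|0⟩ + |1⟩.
-1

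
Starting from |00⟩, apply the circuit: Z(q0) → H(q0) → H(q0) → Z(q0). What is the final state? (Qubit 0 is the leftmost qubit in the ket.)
|00⟩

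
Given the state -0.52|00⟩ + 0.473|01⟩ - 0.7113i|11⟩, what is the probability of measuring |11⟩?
0.5059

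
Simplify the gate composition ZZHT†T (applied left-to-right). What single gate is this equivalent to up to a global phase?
H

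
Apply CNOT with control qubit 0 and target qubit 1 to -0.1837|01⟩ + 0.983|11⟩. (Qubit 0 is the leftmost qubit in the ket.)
-0.1837|01⟩ + 0.983|10⟩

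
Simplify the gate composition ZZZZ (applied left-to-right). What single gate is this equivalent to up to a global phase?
I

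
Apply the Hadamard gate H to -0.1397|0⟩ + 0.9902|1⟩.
0.6014|0⟩ - 0.799|1⟩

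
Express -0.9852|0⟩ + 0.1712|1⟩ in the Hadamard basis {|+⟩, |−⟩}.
-0.5756|+⟩ - 0.8177|−⟩

With |ψ⟩ = α|0⟩ + β|1⟩, the Hadamard-basis coefficients are ⟨+|ψ⟩ = (α + β)/√2 and ⟨−|ψ⟩ = (α − β)/√2.
Here α = -0.9852, β = 0.1712: (α + β)/√2 = -0.5756, (α − β)/√2 = -0.8177.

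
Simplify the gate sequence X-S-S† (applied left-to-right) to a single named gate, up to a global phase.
X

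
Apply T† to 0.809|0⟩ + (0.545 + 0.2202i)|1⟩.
0.809|0⟩ + (0.5411 - 0.2297i)|1⟩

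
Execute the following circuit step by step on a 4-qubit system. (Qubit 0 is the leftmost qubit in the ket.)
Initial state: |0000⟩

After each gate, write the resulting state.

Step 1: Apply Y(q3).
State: i|0001⟩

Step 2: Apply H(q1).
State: (1/√2)i|0001⟩ + (1/√2)i|0101⟩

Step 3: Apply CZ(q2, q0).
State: (1/√2)i|0001⟩ + (1/√2)i|0101⟩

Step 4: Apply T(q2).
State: (1/√2)i|0001⟩ + (1/√2)i|0101⟩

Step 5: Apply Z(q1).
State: (1/√2)i|0001⟩ - (1/√2)i|0101⟩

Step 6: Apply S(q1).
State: (1/√2)i|0001⟩ + 1/√2|0101⟩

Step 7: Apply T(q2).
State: (1/√2)i|0001⟩ + 1/√2|0101⟩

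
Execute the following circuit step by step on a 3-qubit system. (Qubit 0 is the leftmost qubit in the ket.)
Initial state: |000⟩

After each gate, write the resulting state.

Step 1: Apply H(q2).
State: 1/√2|000⟩ + 1/√2|001⟩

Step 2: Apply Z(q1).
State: 1/√2|000⟩ + 1/√2|001⟩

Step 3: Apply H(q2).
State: |000⟩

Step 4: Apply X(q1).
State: |010⟩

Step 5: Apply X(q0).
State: |110⟩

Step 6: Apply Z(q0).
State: -|110⟩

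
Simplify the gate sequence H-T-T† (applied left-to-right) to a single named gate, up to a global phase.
H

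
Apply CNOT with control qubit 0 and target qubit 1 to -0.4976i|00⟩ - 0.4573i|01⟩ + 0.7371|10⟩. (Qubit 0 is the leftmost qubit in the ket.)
-0.4976i|00⟩ - 0.4573i|01⟩ + 0.7371|11⟩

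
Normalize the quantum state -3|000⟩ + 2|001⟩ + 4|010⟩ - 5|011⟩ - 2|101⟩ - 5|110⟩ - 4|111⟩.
-0.3015|000⟩ + 0.201|001⟩ + 0.402|010⟩ - 0.5025|011⟩ - 0.201|101⟩ - 0.5025|110⟩ - 0.402|111⟩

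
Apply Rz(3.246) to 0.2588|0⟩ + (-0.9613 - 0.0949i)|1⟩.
(-0.0135 - 0.2584i)|0⟩ + (0.1449 - 0.955i)|1⟩

Rz(3.246) = [[e^(−iθ/2), 0], [0, e^(iθ/2)]] with e^(±iθ/2) = cos(θ/2) ± i·sin(θ/2); θ = 3.246, cos(θ/2) ≈ -0.05218, sin(θ/2) ≈ 0.998638.
With a = amp(|0⟩) = 0.2588 and b = amp(|1⟩) = (-0.9613 - 0.0949i):
new amp(|0⟩) = (-0.05218 - 0.998638i)·a = (-0.0135 - 0.2584i)
new amp(|1⟩) = (-0.05218 + 0.998638i)·b = (0.1449 - 0.955i)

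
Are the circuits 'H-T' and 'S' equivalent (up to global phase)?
No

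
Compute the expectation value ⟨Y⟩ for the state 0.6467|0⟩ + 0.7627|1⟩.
0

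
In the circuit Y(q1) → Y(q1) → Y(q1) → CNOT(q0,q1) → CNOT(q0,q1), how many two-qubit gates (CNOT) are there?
2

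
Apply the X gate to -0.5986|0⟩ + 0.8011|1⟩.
0.8011|0⟩ - 0.5986|1⟩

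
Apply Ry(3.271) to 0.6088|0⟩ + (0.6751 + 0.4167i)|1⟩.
(-0.7131 - 0.4158i)|0⟩ + (0.5639 - 0.02694i)|1⟩

Ry(3.271) = [[cos(θ/2), −sin(θ/2)], [sin(θ/2), cos(θ/2)]]; θ = 3.271, cos(θ/2) ≈ -0.0646585, sin(θ/2) ≈ 0.997907.
With a = amp(|0⟩) = 0.6088 and b = amp(|1⟩) = (0.6751 + 0.4167i):
new amp(|0⟩) = (-0.0646585)·a + (-0.997907)·b = (-0.7131 - 0.4158i)
new amp(|1⟩) = (0.997907)·a + (-0.0646585)·b = (0.5639 - 0.02694i)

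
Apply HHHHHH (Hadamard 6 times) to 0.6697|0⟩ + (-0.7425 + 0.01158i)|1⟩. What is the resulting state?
0.6697|0⟩ + (-0.7425 + 0.01158i)|1⟩

H² = I, so an even number of Hadamards cancels: H^6 = I and the state is unchanged.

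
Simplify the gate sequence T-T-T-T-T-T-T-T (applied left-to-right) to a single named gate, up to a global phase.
I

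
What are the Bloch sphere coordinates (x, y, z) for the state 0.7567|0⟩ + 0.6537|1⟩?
(0.9893, 0, 0.1453)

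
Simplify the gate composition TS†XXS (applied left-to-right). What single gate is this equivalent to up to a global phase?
T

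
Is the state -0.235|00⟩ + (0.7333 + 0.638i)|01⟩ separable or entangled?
Separable

Writing the state as a|00⟩ + b|01⟩ + c|10⟩ + d|11⟩, it is a product state iff ad − bc = 0.
Here (a, b, c, d) = (-0.235, (0.7333 + 0.638i), 0, 0): ad − bc = (-0.235)(0) − (0.7333 + 0.638i)(0) = 0, so the state is separable.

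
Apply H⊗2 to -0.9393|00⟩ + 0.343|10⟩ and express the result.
-0.2982|00⟩ - 0.2982|01⟩ - 0.6412|10⟩ - 0.6412|11⟩

H⊗2 gives amp(|y⟩) = (1/2) Σ_x (−1)^(x·y) amp(|x⟩), where x·y is the number of positions in which both x and y have a 1.
|00⟩: (-0.9393 + 0.343)/2 = -0.2982
|01⟩: (-0.9393 + 0.343)/2 = -0.2982
|10⟩: (-0.9393 - 0.343)/2 = -0.6412
|11⟩: (-0.9393 - 0.343)/2 = -0.6412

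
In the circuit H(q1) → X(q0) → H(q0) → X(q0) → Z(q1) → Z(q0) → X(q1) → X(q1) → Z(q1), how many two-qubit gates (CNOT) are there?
0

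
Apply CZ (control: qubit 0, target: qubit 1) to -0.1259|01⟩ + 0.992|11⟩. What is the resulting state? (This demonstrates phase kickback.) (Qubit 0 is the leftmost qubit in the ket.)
-0.1259|01⟩ - 0.992|11⟩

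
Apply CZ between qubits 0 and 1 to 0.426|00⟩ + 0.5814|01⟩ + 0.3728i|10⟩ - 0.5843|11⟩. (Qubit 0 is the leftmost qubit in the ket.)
0.426|00⟩ + 0.5814|01⟩ + 0.3728i|10⟩ + 0.5843|11⟩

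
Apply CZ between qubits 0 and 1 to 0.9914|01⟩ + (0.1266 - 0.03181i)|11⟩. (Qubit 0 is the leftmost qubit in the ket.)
0.9914|01⟩ + (-0.1266 + 0.03181i)|11⟩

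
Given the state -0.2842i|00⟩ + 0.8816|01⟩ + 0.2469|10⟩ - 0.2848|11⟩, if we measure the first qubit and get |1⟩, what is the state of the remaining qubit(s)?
0.655|0⟩ - 0.7556|1⟩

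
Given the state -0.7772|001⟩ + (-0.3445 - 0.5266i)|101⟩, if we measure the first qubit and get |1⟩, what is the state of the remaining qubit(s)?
(-0.5475 - 0.8368i)|01⟩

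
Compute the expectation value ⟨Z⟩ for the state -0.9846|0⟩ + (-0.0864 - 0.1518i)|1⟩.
0.9389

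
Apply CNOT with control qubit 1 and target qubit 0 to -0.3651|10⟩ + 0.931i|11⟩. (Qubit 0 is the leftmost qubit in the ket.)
0.931i|01⟩ - 0.3651|10⟩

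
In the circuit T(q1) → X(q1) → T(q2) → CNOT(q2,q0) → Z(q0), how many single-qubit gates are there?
4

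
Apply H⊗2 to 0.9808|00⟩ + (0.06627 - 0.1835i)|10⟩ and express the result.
(0.5235 - 0.09175i)|00⟩ + (0.5235 - 0.09175i)|01⟩ + (0.4573 + 0.09175i)|10⟩ + (0.4573 + 0.09175i)|11⟩

H⊗2 gives amp(|y⟩) = (1/2) Σ_x (−1)^(x·y) amp(|x⟩), where x·y is the number of positions in which both x and y have a 1.
|00⟩: (0.9808 + (0.06627 - 0.1835i))/2 = (0.5235 - 0.09175i)
|01⟩: (0.9808 + (0.06627 - 0.1835i))/2 = (0.5235 - 0.09175i)
|10⟩: (0.9808 - (0.06627 - 0.1835i))/2 = (0.4573 + 0.09175i)
|11⟩: (0.9808 - (0.06627 - 0.1835i))/2 = (0.4573 + 0.09175i)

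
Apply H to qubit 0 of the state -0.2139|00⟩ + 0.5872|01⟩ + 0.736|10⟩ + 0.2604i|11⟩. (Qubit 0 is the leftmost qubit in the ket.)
0.3692|00⟩ + (0.4152 + 0.1841i)|01⟩ - 0.6717|10⟩ + (0.4152 - 0.1841i)|11⟩

H on qubit 0 mixes each pair of kets that differ only in qubit 0: amplitudes (a, b) of (|…0…⟩, |…1…⟩) become ((a + b)/√2, (a − b)/√2). Kets absent from the input have amplitude 0.
(|00⟩, |10⟩): (a, b) = (-0.2139, 0.736) → (0.3692, -0.6717)
(|01⟩, |11⟩): (a, b) = (0.5872, 0.2604i) → ((0.4152 + 0.1841i), (0.4152 - 0.1841i))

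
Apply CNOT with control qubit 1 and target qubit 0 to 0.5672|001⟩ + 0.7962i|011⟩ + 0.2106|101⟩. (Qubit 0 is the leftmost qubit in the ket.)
0.5672|001⟩ + 0.2106|101⟩ + 0.7962i|111⟩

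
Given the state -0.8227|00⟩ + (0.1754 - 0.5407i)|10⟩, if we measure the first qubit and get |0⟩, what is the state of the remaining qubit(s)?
-|0⟩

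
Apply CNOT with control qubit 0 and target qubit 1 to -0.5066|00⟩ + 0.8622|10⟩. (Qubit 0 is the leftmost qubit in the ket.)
-0.5066|00⟩ + 0.8622|11⟩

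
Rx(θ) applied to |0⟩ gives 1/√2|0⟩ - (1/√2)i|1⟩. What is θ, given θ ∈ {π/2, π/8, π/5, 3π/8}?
π/2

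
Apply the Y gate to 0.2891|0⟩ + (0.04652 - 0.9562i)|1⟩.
(-0.9562 - 0.04652i)|0⟩ + 0.2891i|1⟩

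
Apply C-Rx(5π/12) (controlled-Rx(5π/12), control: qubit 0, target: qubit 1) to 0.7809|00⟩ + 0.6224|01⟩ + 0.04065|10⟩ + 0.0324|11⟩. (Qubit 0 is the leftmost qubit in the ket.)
0.7809|00⟩ + 0.6224|01⟩ + (0.03225 - 0.01972i)|10⟩ + (0.0257 - 0.02475i)|11⟩

C-Rx(5π/12) leaves the control-|0⟩ kets |00⟩, |01⟩ unchanged and applies Rx(5π/12) to qubit 1 on the control-|1⟩ pair (|10⟩, |11⟩).
Rx(5π/12) = [[cos(θ/2), −i·sin(θ/2)], [−i·sin(θ/2), cos(θ/2)]]; θ = 5π/12, cos(θ/2) ≈ 0.793353, sin(θ/2) ≈ 0.608761.
With a = amp(|10⟩) = 0.04065 and b = amp(|11⟩) = 0.0324:
new amp(|10⟩) = (0.793353)·a + (-0.608761i)·b = (0.03225 - 0.01972i)
new amp(|11⟩) = (-0.608761i)·a + (0.793353)·b = (0.0257 - 0.02475i)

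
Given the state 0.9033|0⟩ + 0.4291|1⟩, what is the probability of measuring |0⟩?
0.816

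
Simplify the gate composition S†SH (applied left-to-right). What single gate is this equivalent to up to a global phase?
H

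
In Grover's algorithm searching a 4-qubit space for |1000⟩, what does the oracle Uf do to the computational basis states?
Uf|x⟩ = -|x⟩ if x = 1000, else |x⟩ (phase flip on target)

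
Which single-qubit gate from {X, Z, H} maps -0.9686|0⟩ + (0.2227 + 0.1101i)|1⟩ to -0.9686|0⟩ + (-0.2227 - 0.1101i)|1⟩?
Z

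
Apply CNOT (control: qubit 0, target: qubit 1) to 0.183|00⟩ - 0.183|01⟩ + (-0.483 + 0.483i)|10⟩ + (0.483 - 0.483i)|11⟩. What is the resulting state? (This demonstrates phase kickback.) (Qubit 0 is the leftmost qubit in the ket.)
0.183|00⟩ - 0.183|01⟩ + (0.483 - 0.483i)|10⟩ + (-0.483 + 0.483i)|11⟩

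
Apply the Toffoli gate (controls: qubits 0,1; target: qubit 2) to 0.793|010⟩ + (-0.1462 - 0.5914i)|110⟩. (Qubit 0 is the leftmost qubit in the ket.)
0.793|010⟩ + (-0.1462 - 0.5914i)|111⟩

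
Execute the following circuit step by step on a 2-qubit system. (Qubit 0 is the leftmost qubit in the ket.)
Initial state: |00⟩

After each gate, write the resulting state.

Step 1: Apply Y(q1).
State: i|01⟩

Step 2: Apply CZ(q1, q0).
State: i|01⟩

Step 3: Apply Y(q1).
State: |00⟩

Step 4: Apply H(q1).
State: 1/√2|00⟩ + 1/√2|01⟩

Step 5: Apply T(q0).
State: 1/√2|00⟩ + 1/√2|01⟩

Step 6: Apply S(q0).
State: 1/√2|00⟩ + 1/√2|01⟩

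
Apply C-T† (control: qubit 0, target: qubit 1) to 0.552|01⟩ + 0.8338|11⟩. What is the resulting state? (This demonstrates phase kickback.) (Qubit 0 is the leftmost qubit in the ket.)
0.552|01⟩ + (0.5896 - 0.5896i)|11⟩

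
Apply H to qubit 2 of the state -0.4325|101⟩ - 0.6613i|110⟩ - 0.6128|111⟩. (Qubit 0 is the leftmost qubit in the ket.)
-0.3058|100⟩ + 0.3058|101⟩ + (-0.4333 - 0.4676i)|110⟩ + (0.4333 - 0.4676i)|111⟩

H on qubit 2 mixes each pair of kets that differ only in qubit 2: amplitudes (a, b) of (|…0…⟩, |…1…⟩) become ((a + b)/√2, (a − b)/√2). Kets absent from the input have amplitude 0.
(|100⟩, |101⟩): (a, b) = (0, -0.4325) → (-0.3058, 0.3058)
(|110⟩, |111⟩): (a, b) = (-0.6613i, -0.6128) → ((-0.4333 - 0.4676i), (0.4333 - 0.4676i))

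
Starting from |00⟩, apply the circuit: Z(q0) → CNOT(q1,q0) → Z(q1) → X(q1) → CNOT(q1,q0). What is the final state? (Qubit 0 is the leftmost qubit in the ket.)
|11⟩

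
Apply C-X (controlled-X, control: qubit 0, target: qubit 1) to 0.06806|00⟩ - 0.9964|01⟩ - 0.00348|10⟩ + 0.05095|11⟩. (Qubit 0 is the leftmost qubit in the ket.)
0.06806|00⟩ - 0.9964|01⟩ + 0.05095|10⟩ - 0.00348|11⟩

C-X leaves the control-|0⟩ kets |00⟩, |01⟩ unchanged and applies X to qubit 1 on the control-|1⟩ pair (|10⟩, |11⟩).
X = [[0, 1], [1, 0]].
With a = amp(|10⟩) = -0.00348 and b = amp(|11⟩) = 0.05095:
new amp(|10⟩) = (1)·b = 0.05095
new amp(|11⟩) = (1)·a = -0.00348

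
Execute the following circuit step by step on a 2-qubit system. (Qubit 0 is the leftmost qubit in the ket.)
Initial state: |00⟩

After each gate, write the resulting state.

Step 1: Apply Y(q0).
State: i|10⟩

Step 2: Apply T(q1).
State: i|10⟩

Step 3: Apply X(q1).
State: i|11⟩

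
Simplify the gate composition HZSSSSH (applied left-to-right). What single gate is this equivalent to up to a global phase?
X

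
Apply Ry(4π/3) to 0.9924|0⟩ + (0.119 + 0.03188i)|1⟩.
(-0.5993 - 0.02761i)|0⟩ + (0.7999 - 0.01594i)|1⟩

Ry(4π/3) = [[cos(θ/2), −sin(θ/2)], [sin(θ/2), cos(θ/2)]]; θ = 4π/3, cos(θ/2) ≈ -0.5, sin(θ/2) ≈ 0.866025.
With a = amp(|0⟩) = 0.9924 and b = amp(|1⟩) = (0.119 + 0.03188i):
new amp(|0⟩) = (-0.5)·a + (-0.866025)·b = (-0.5993 - 0.02761i)
new amp(|1⟩) = (0.866025)·a + (-0.5)·b = (0.7999 - 0.01594i)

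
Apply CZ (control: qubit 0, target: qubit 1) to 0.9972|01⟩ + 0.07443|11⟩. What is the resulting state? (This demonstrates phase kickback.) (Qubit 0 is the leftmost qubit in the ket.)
0.9972|01⟩ - 0.07443|11⟩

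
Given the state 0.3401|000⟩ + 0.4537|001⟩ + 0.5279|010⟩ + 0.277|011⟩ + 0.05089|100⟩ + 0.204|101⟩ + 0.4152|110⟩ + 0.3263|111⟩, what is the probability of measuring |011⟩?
0.07673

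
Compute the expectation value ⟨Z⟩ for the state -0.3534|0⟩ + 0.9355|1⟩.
-0.7503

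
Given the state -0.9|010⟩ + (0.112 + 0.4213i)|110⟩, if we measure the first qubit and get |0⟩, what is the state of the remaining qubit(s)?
-|10⟩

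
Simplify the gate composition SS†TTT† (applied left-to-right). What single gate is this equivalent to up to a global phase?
T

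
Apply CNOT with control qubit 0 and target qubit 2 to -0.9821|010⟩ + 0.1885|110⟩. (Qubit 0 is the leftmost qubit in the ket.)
-0.9821|010⟩ + 0.1885|111⟩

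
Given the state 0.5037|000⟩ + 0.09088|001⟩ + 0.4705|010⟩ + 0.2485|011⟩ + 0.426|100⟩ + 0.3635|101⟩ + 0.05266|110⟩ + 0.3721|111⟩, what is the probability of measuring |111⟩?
0.1385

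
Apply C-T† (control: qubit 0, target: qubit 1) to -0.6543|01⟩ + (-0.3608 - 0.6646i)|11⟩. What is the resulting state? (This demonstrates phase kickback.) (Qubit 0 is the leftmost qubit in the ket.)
-0.6543|01⟩ + (-0.7251 - 0.2148i)|11⟩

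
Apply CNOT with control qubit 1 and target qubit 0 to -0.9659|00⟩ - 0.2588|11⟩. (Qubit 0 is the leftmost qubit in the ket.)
-0.9659|00⟩ - 0.2588|01⟩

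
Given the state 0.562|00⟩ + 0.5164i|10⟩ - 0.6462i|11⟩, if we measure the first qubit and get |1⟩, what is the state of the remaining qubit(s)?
0.6243i|0⟩ - 0.7812i|1⟩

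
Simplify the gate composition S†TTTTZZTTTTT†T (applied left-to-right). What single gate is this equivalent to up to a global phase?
S†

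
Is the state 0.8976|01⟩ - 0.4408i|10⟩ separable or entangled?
Entangled

Writing the state as a|00⟩ + b|01⟩ + c|10⟩ + d|11⟩, it is a product state iff ad − bc = 0.
Here (a, b, c, d) = (0, 0.8976, -0.4408i, 0): ad − bc = (0)(0) − (0.8976)(-0.4408i) = 0.3957i ≠ 0, so the state is entangled.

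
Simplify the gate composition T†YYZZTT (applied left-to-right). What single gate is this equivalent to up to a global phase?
T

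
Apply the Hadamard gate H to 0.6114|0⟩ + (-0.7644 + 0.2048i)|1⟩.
(-0.1082 + 0.1448i)|0⟩ + (0.9728 - 0.1448i)|1⟩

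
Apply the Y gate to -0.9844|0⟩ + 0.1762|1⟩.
-0.1762i|0⟩ - 0.9844i|1⟩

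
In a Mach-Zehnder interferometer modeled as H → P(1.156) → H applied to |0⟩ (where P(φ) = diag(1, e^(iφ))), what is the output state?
(0.7015 + 0.4576i)|0⟩ + (0.2985 - 0.4576i)|1⟩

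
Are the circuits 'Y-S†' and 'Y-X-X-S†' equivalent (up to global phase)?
Yes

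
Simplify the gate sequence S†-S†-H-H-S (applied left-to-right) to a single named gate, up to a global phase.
S†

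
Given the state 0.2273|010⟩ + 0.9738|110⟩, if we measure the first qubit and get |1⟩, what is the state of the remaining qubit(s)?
|10⟩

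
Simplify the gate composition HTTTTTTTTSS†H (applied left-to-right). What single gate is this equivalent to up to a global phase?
I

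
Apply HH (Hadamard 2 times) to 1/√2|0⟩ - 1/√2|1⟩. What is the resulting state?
1/√2|0⟩ - 1/√2|1⟩

H² = I, so an even number of Hadamards cancels: H^2 = I and the state is unchanged.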